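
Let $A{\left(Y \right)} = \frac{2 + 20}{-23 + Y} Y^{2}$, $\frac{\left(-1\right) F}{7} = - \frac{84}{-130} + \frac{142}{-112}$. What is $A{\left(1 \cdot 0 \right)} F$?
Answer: $0$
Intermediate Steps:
$F = \frac{2263}{520}$ ($F = - 7 \left(- \frac{84}{-130} + \frac{142}{-112}\right) = - 7 \left(\left(-84\right) \left(- \frac{1}{130}\right) + 142 \left(- \frac{1}{112}\right)\right) = - 7 \left(\frac{42}{65} - \frac{71}{56}\right) = \left(-7\right) \left(- \frac{2263}{3640}\right) = \frac{2263}{520} \approx 4.3519$)
$A{\left(Y \right)} = \frac{22 Y^{2}}{-23 + Y}$ ($A{\left(Y \right)} = \frac{22}{-23 + Y} Y^{2} = \frac{22 Y^{2}}{-23 + Y}$)
$A{\left(1 \cdot 0 \right)} F = \frac{22 \left(1 \cdot 0\right)^{2}}{-23 + 1 \cdot 0} \cdot \frac{2263}{520} = \frac{22 \cdot 0^{2}}{-23 + 0} \cdot \frac{2263}{520} = 22 \cdot 0 \frac{1}{-23} \cdot \frac{2263}{520} = 22 \cdot 0 \left(- \frac{1}{23}\right) \frac{2263}{520} = 0 \cdot \frac{2263}{520} = 0$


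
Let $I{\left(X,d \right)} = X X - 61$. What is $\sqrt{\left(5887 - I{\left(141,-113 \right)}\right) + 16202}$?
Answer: $\sqrt{2269} \approx 47.634$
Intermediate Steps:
$I{\left(X,d \right)} = -61 + X^{2}$ ($I{\left(X,d \right)} = X^{2} - 61 = -61 + X^{2}$)
$\sqrt{\left(5887 - I{\left(141,-113 \right)}\right) + 16202} = \sqrt{\left(5887 - \left(-61 + 141^{2}\right)\right) + 16202} = \sqrt{\left(5887 - \left(-61 + 19881\right)\right) + 16202} = \sqrt{\left(5887 - 19820\right) + 16202} = \sqrt{-13933 + 16202} = \sqrt{2269}$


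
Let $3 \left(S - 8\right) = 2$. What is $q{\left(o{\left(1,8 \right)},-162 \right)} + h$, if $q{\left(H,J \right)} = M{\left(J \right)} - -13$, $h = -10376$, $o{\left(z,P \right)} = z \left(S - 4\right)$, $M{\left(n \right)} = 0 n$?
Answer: $-10363$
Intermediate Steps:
$M{\left(n \right)} = 0$
$S = \frac{26}{3}$ ($S = 8 + \frac{1}{3} \cdot 2 = 8 + \frac{2}{3} = \frac{26}{3} \approx 8.6667$)
$o{\left(z,P \right)} = \frac{14 z}{3}$ ($o{\left(z,P \right)} = z \left(\frac{26}{3} - 4\right) = z \frac{14}{3} = \frac{14 z}{3}$)
$q{\left(H,J \right)} = 13$ ($q{\left(H,J \right)} = 0 - -13 = 0 + 13 = 13$)
$q{\left(o{\left(1,8 \right)},-162 \right)} + h = 13 - 10376 = -10363$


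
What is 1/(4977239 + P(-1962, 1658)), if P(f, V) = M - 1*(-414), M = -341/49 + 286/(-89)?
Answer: 4361/21707500370 ≈ 2.0090e-7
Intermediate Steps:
M = -44363/4361 (M = -341*1/49 + 286*(-1/89) = -341/49 - 286/89 = -44363/4361 ≈ -10.173)
P(f, V) = 1761091/4361 (P(f, V) = -44363/4361 - 1*(-414) = -44363/4361 + 414 = 1761091/4361)
1/(4977239 + P(-1962, 1658)) = 1/(4977239 + 1761091/4361) = 1/(21707500370/4361) = 4361/21707500370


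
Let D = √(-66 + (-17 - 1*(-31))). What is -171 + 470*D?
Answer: -171 + 940*I*√13 ≈ -171.0 + 3389.2*I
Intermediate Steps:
D = 2*I*√13 (D = √(-66 + (-17 + 31)) = √(-66 + 14) = √(-52) = 2*I*√13 ≈ 7.2111*I)
-171 + 470*D = -171 + 470*(2*I*√13) = -171 + 940*I*√13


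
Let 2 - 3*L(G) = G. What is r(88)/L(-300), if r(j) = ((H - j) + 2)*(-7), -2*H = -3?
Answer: 3549/604 ≈ 5.8758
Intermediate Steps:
H = 3/2 (H = -½*(-3) = 3/2 ≈ 1.5000)
r(j) = -49/2 + 7*j (r(j) = ((3/2 - j) + 2)*(-7) = (7/2 - j)*(-7) = -49/2 + 7*j)
L(G) = ⅔ - G/3
r(88)/L(-300) = (-49/2 + 7*88)/(⅔ - ⅓*(-300)) = (-49/2 + 616)/(⅔ + 100) = 1183/(2*(302/3)) = (1183/2)*(3/302) = 3549/604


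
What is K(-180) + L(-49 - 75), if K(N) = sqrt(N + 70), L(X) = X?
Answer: -124 + I*sqrt(110) ≈ -124.0 + 10.488*I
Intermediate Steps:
K(N) = sqrt(70 + N)
K(-180) + L(-49 - 75) = sqrt(70 - 180) + (-49 - 75) = sqrt(-110) - 124 = I*sqrt(110) - 124 = -124 + I*sqrt(110)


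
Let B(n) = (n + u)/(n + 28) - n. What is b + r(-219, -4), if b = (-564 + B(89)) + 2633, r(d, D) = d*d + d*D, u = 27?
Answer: 5945705/117 ≈ 50818.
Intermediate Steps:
r(d, D) = d² + D*d
B(n) = -n + (27 + n)/(28 + n) (B(n) = (n + 27)/(n + 28) - n = (27 + n)/(28 + n) - n = -n + (27 + n)/(28 + n))
b = 231776/117 (b = (-564 + (27 - 1*89² - 27*89)/(28 + 89)) + 2633 = (-564 + (27 - 1*7921 - 2403)/117) + 2633 = (-564 + (27 - 7921 - 2403)/117) + 2633 = (-564 + (1/117)*(-10297)) + 2633 = (-564 - 10297/117) + 2633 = -76285/117 + 2633 = 231776/117 ≈ 1981.0)
b + r(-219, -4) = 231776/117 - 219*(-4 - 219) = 231776/117 - 219*(-223) = 231776/117 + 48837 = 5945705/117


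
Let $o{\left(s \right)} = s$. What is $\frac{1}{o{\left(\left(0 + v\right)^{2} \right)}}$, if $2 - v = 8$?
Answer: $\frac{1}{36} \approx 0.027778$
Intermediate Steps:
$v = -6$ ($v = 2 - 8 = -6$)
$\frac{1}{o{\left(\left(0 + v\right)^{2} \right)}} = \frac{1}{\left(0 - 6\right)^{2}} = \frac{1}{\left(-6\right)^{2}} = \frac{1}{36}$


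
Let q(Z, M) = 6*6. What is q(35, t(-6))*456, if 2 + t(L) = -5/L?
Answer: 16416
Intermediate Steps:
t(L) = -2 - 5/L
q(Z, M) = 36
q(35, t(-6))*456 = 36*456 = 16416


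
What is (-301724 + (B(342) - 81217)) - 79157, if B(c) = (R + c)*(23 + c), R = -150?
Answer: -392018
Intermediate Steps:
B(c) = (-150 + c)*(23 + c)
(-301724 + (B(342) - 81217)) - 79157 = (-301724 + ((-3450 + 342² - 127*342) - 81217)) - 79157 = (-301724 + ((-3450 + 116964 - 43434) - 81217)) - 79157 = (-301724 + (70080 - 81217)) - 79157 = (-301724 - 11137) - 79157 = -312861 - 79157 = -392018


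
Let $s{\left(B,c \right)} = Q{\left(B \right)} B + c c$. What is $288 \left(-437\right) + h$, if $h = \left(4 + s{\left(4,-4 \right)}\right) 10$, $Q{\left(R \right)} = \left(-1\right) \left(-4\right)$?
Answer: $-125496$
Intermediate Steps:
$Q{\left(R \right)} = 4$
$s{\left(B,c \right)} = c^{2} + 4 B$ ($s{\left(B,c \right)} = 4 B + c c = 4 B + c^{2} = c^{2} + 4 B$)
$h = 360$ ($h = \left(4 + \left(\left(-4\right)^{2} + 4 \cdot 4\right)\right) 10 = \left(4 + \left(16 + 16\right)\right) 10 = \left(4 + 32\right) 10 = 36 \cdot 10 = 360$)
$288 \left(-437\right) + h = 288 \left(-437\right) + 360 = -125856 + 360 = -125496$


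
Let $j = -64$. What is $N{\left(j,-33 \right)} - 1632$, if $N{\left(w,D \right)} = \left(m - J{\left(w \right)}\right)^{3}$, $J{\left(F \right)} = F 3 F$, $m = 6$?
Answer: $-1852709291400$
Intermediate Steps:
$J{\left(F \right)} = 3 F^{2}$ ($J{\left(F \right)} = 3 F F = 3 F^{2}$)
$N{\left(w,D \right)} = \left(6 - 3 w^{2}\right)^{3}$
$N{\left(j,-33 \right)} - 1632 = - 27 \left(-2 + \left(-64\right)^{2}\right)^{3} - 1632 = - 27 \left(-2 + 4096\right)^{3} - 1632 = - 27 \cdot 4094^{3} - 1632 = \left(-27\right) 68618862584 - 1632 = -1852709289768 - 1632 = -1852709291400$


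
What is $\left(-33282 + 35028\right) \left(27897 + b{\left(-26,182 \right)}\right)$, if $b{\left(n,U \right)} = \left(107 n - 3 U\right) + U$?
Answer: $43215246$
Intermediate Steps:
$b{\left(n,U \right)} = - 2 U + 107 n$ ($b{\left(n,U \right)} = \left(- 3 U + 107 n\right) + U = - 2 U + 107 n$)
$\left(-33282 + 35028\right) \left(27897 + b{\left(-26,182 \right)}\right) = \left(-33282 + 35028\right) \left(27897 + \left(\left(-2\right) 182 + 107 \left(-26\right)\right)\right) = 1746 \left(27897 - 3146\right) = 1746 \cdot 24751 = 43215246$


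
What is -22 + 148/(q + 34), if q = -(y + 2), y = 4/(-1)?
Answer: -161/9 ≈ -17.889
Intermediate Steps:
y = -4 (y = 4*(-1) = -4)
q = 2 (q = -(-4 + 2) = -1*(-2) = 2)
-22 + 148/(q + 34) = -22 + 148/(2 + 34) = -22 + 148/36 = -22 + (1/36)*148 = -22 + 37/9 = -161/9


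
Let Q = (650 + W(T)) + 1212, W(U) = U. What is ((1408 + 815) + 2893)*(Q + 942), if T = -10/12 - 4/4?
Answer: 43007654/3 ≈ 1.4336e+7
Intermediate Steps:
T = -11/6 (T = -10*1/12 - 4*¼ = -⅚ - 1 = -11/6 ≈ -1.8333)
Q = 11161/6 (Q = (650 - 11/6) + 1212 = 3889/6 + 1212 = 11161/6 ≈ 1860.2)
((1408 + 815) + 2893)*(Q + 942) = ((1408 + 815) + 2893)*(11161/6 + 942) = (2223 + 2893)*(16813/6) = 5116*(16813/6) = 43007654/3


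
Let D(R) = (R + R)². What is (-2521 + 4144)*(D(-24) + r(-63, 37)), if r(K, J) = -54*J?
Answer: 496638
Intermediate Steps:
D(R) = 4*R² (D(R) = (2*R)² = 4*R²)
(-2521 + 4144)*(D(-24) + r(-63, 37)) = (-2521 + 4144)*(4*(-24)² - 54*37) = 1623*(4*576 - 1998) = 1623*(2304 - 1998) = 1623*306 = 496638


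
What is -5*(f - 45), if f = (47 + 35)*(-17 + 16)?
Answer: 635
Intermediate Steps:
f = -82 (f = 82*(-1) = -82)
-5*(f - 45) = -5*(-82 - 45) = -5*(-127) = 635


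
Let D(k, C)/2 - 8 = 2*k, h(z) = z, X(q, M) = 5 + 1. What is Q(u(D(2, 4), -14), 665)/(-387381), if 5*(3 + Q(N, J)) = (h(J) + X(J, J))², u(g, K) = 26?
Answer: -450226/1936905 ≈ -0.23245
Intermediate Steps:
X(q, M) = 6
D(k, C) = 16 + 4*k (D(k, C) = 16 + 2*(2*k) = 16 + 4*k)
Q(N, J) = -3 + (6 + J)²/5 (Q(N, J) = -3 + (J + 6)²/5 = -3 + (6 + J)²/5)
Q(u(D(2, 4), -14), 665)/(-387381) = (-3 + (6 + 665)²/5)/(-387381) = (-3 + (⅕)*671²)*(-1/387381) = (-3 + (⅕)*450241)*(-1/387381) = (-3 + 450241/5)*(-1/387381) = (450226/5)*(-1/387381) = -450226/1936905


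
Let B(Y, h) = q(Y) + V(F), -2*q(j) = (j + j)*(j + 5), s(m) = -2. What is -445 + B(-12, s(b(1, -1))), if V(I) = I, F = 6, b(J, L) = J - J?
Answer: -523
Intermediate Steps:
b(J, L) = 0
q(j) = -j*(5 + j) (q(j) = -(j + j)*(j + 5)/2 = -2*j*(5 + j)/2 = -j*(5 + j))
B(Y, h) = 6 - Y*(5 + Y) (B(Y, h) = -Y*(5 + Y) + 6 = 6 - Y*(5 + Y))
-445 + B(-12, s(b(1, -1))) = -445 + (6 - 1*(-12)*(5 - 12)) = -445 + (6 - 1*(-12)*(-7)) = -445 + (6 - 84) = -445 - 78 = -523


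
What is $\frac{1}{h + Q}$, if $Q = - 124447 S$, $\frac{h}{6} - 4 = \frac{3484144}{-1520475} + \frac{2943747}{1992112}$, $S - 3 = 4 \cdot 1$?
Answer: $- \frac{26569793800}{23145209960325437} \approx -1.148 \cdot 10^{-6}$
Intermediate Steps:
$S = 7$ ($S = 3 + 4 \cdot 1 = 3 + 4 = 7$)
$h = \frac{507942874763}{26569793800}$ ($h = 24 + 6 \left(\frac{3484144}{-1520475} + \frac{2943747}{1992112}\right) = 24 + 6 \left(3484144 \left(- \frac{1}{1520475}\right) + 2943747 \cdot \frac{1}{1992112}\right) = 24 + 6 \left(- \frac{183376}{80025} + \frac{2943747}{1992112}\right) = 24 + 6 \left(- \frac{129732176437}{159418762800}\right) = 24 - \frac{129732176437}{26569793800} = \frac{507942874763}{26569793800} \approx 19.117$)
$Q = -871129$ ($Q = \left(-124447\right) 7 = -871129$)
$\frac{1}{h + Q} = \frac{1}{\frac{507942874763}{26569793800} - 871129} = \frac{1}{- \frac{23145209960325437}{26569793800}} = - \frac{26569793800}{23145209960325437}$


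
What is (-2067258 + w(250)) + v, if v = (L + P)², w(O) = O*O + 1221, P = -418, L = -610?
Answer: -946753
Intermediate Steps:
w(O) = 1221 + O² (w(O) = O² + 1221 = 1221 + O²)
v = 1056784 (v = (-610 - 418)² = (-1028)² = 1056784)
(-2067258 + w(250)) + v = (-2067258 + (1221 + 250²)) + 1056784 = (-2067258 + (1221 + 62500)) + 1056784 = (-2067258 + 63721) + 1056784 = -2003537 + 1056784 = -946753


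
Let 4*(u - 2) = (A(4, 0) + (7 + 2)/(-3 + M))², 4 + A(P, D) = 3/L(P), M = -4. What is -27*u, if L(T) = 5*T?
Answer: -18191547/78400 ≈ -232.04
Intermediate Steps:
A(P, D) = -4 + 3/(5*P) (A(P, D) = -4 + 3/((5*P)) = -4 + 3*(1/(5*P)) = -4 + 3/(5*P))
u = 673761/78400 (u = 2 + ((-4 + (⅗)/4) + (7 + 2)/(-3 - 4))²/4 = 2 + ((-4 + (⅗)*(¼)) + 9/(-7))²/4 = 2 + ((-4 + 3/20) + 9*(-⅐))²/4 = 2 + (-77/20 - 9/7)²/4 = 2 + (-719/140)²/4 = 2 + (¼)*(516961/19600) = 2 + 516961/78400 = 673761/78400 ≈ 8.5939)
-27*u = -27*673761/78400 = -18191547/78400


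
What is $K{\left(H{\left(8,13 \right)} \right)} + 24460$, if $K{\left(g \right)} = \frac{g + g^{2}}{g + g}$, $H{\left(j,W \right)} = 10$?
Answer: $\frac{48931}{2} \approx 24466.0$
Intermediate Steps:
$K{\left(g \right)} = \frac{g + g^{2}}{2 g}$
$K{\left(H{\left(8,13 \right)} \right)} + 24460 = \left(\frac{1}{2} + \frac{1}{2} \cdot 10\right) + 24460 = \left(\frac{1}{2} + 5\right) + 24460 = \frac{11}{2} + 24460 = \frac{48931}{2}$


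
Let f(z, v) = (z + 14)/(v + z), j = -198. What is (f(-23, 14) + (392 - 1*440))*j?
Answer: 9306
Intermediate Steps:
f(z, v) = (14 + z)/(v + z)
(f(-23, 14) + (392 - 1*440))*j = ((14 - 23)/(14 - 23) + (392 - 1*440))*(-198) = (-9/(-9) + (392 - 440))*(-198) = (-⅑*(-9) - 48)*(-198) = (1 - 48)*(-198) = -47*(-198) = 9306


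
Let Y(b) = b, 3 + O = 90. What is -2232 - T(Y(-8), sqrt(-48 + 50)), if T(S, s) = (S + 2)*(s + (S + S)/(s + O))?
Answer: -16897896/7567 + 45498*sqrt(2)/7567 ≈ -2224.6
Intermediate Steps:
O = 87 (O = -3 + 90 = 87)
T(S, s) = (2 + S)*(s + 2*S/(87 + s)) (T(S, s) = (S + 2)*(s + (S + S)/(s + 87)) = (2 + S)*(s + (2*S)/(87 + s)) = (2 + S)*(s + 2*S/(87 + s)))
-2232 - T(Y(-8), sqrt(-48 + 50)) = -2232 - (2*(-8)**2 + 2*(sqrt(-48 + 50))**2 + 4*(-8) + 174*sqrt(-48 + 50) - 8*(sqrt(-48 + 50))**2 + 87*(-8)*sqrt(-48 + 50))/(87 + sqrt(-48 + 50)) = -2232 - (2*64 + 2*(sqrt(2))**2 - 32 + 174*sqrt(2) - 8*(sqrt(2))**2 + 87*(-8)*sqrt(2))/(87 + sqrt(2)) = -2232 - (128 + 2*2 - 32 + 174*sqrt(2) - 8*2 - 696*sqrt(2))/(87 + sqrt(2)) = -2232 - (128 + 4 - 32 + 174*sqrt(2) - 16 - 696*sqrt(2))/(87 + sqrt(2)) = -2232 - (84 - 522*sqrt(2))/(87 + sqrt(2))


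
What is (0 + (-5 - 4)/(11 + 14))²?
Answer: 81/625 ≈ 0.12960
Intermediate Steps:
(0 + (-5 - 4)/(11 + 14))² = (0 - 9/25)² = (-9/25)² = 81/625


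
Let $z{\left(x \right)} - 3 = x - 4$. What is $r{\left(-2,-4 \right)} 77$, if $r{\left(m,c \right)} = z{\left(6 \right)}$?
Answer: $385$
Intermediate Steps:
$z{\left(x \right)} = -1 + x$ ($z{\left(x \right)} = 3 + \left(x - 4\right) = 3 + \left(-4 + x\right) = -1 + x$)
$r{\left(m,c \right)} = 5$ ($r{\left(m,c \right)} = -1 + 6 = 5$)
$r{\left(-2,-4 \right)} 77 = 5 \cdot 77 = 385$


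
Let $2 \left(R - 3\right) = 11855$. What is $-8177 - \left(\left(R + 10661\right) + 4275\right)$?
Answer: $- \frac{58087}{2} \approx -29044.0$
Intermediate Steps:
$R = \frac{11861}{2}$ ($R = 3 + \frac{1}{2} \cdot 11855 = 3 + \frac{11855}{2} = \frac{11861}{2} \approx 5930.5$)
$-8177 - \left(\left(R + 10661\right) + 4275\right) = -8177 - \left(\left(\frac{11861}{2} + 10661\right) + 4275\right) = -8177 - \left(\frac{33183}{2} + 4275\right) = -8177 - \frac{41733}{2} = - \frac{58087}{2}$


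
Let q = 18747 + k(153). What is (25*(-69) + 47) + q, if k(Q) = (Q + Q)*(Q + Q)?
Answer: 110705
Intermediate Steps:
k(Q) = 4*Q² (k(Q) = (2*Q)*(2*Q) = 4*Q²)
q = 112383 (q = 18747 + 4*153² = 18747 + 4*23409 = 18747 + 93636 = 112383)
(25*(-69) + 47) + q = (25*(-69) + 47) + 112383 = (-1725 + 47) + 112383 = -1678 + 112383 = 110705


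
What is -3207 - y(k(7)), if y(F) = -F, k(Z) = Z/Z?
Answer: -3206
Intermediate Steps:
k(Z) = 1
-3207 - y(k(7)) = -3207 - (-1) = -3207 - 1*(-1) = -3207 + 1 = -3206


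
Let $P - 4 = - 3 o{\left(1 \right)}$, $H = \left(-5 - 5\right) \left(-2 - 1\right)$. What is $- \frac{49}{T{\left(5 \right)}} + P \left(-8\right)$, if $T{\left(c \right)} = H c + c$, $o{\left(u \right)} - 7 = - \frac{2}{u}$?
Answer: $\frac{13591}{155} \approx 87.684$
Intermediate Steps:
$o{\left(u \right)} = 7 - \frac{2}{u}$
$H = 30$ ($H = \left(-10\right) \left(-3\right) = 30$)
$P = -11$ ($P = 4 - 3 \left(7 - \frac{2}{1}\right) = 4 - 3 \left(7 - 2\right) = 4 - 15 = -11$)
$T{\left(c \right)} = 31 c$ ($T{\left(c \right)} = 30 c + c = 31 c$)
$- \frac{49}{T{\left(5 \right)}} + P \left(-8\right) = - \frac{49}{31 \cdot 5} - -88 = - \frac{49}{155} + 88 = \frac{13591}{155}$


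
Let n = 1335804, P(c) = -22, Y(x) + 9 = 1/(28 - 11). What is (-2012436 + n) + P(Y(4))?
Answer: -676654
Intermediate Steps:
Y(x) = -152/17 (Y(x) = -9 + 1/(28 - 11) = -9 + 1/17 = -152/17)
(-2012436 + n) + P(Y(4)) = (-2012436 + 1335804) - 22 = -676632 - 22 = -676654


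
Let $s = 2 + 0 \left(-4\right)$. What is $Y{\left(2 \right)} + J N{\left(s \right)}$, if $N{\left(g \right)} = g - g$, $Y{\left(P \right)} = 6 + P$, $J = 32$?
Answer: $8$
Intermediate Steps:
$s = 2$ ($s = 2 + 0 = 2$)
$N{\left(g \right)} = 0$
$Y{\left(2 \right)} + J N{\left(s \right)} = \left(6 + 2\right) + 32 \cdot 0 = 8 + 0 = 8$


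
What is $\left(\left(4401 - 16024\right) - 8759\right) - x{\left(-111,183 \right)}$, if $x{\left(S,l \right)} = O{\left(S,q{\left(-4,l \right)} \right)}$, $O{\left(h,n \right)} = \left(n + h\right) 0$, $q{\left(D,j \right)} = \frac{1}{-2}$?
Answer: $-20382$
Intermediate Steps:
$q{\left(D,j \right)} = - \frac{1}{2}$
$O{\left(h,n \right)} = 0$ ($O{\left(h,n \right)} = \left(h + n\right) 0 = 0$)
$x{\left(S,l \right)} = 0$
$\left(\left(4401 - 16024\right) - 8759\right) - x{\left(-111,183 \right)} = \left(\left(4401 - 16024\right) - 8759\right) - 0 = \left(-11623 - 8759\right) + 0 = -20382 + 0 = -20382$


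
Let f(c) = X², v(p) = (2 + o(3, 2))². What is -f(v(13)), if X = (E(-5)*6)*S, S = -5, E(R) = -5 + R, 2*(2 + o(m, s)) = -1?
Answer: -90000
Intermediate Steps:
o(m, s) = -5/2 (o(m, s) = -2 + (½)*(-1) = -2 - ½ = -5/2)
v(p) = ¼ (v(p) = (2 - 5/2)² = (-½)² = ¼)
X = 300 (X = ((-5 - 5)*6)*(-5) = -10*6*(-5) = -60*(-5) = 300)
f(c) = 90000 (f(c) = 300² = 90000)
-f(v(13)) = -1*90000 = -90000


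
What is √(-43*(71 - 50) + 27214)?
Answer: √26311 ≈ 162.21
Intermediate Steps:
√(-43*(71 - 50) + 27214) = √(-43*21 + 27214) = √(-903 + 27214) = √26311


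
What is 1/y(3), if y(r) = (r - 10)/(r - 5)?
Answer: 2/7 ≈ 0.28571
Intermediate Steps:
y(r) = (-10 + r)/(-5 + r)
1/y(3) = 1/((-10 + 3)/(-5 + 3)) = 1/(-7/(-2)) = 1/(-½*(-7)) = 1/(7/2) = 2/7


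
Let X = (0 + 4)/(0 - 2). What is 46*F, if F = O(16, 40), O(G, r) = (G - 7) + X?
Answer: 322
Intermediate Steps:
X = -2 (X = 4/(-2) = 4*(-½) = -2)
O(G, r) = -9 + G (O(G, r) = (G - 7) - 2 = (-7 + G) - 2 = -9 + G)
F = 7 (F = -9 + 16 = 7)
46*F = 46*7 = 322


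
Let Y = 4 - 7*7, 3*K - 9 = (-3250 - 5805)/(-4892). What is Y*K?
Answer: -796245/4892 ≈ -162.76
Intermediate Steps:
K = 53083/14676 (K = 3 + ((-3250 - 5805)/(-4892))/3 = 3 + (-9055*(-1/4892))/3 = 3 + (⅓)*(9055/4892) = 3 + 9055/14676 = 53083/14676 ≈ 3.6170)
Y = -45 (Y = 4 - 49 = -45)
Y*K = -45*53083/14676 = -796245/4892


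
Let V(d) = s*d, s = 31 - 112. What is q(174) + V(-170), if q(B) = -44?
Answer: 13726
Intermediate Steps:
s = -81
V(d) = -81*d
q(174) + V(-170) = -44 - 81*(-170) = -44 + 13770 = 13726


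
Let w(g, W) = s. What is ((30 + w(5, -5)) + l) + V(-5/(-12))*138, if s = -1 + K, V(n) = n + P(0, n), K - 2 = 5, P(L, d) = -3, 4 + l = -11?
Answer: -671/2 ≈ -335.50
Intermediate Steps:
l = -15 (l = -4 - 11 = -15)
K = 7 (K = 2 + 5 = 7)
V(n) = -3 + n (V(n) = n - 3 = -3 + n)
s = 6 (s = -1 + 7 = 6)
w(g, W) = 6
((30 + w(5, -5)) + l) + V(-5/(-12))*138 = ((30 + 6) - 15) + (-3 - 5/(-12))*138 = (36 - 15) + (-3 - 5*(-1/12))*138 = 21 + (-3 + 5/12)*138 = 21 - 31/12*138 = 21 - 713/2 = -671/2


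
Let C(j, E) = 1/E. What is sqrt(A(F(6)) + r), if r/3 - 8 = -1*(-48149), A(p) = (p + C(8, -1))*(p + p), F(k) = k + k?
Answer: sqrt(144735) ≈ 380.44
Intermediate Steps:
F(k) = 2*k
A(p) = 2*p*(-1 + p) (A(p) = (p + 1/(-1))*(p + p) = (p - 1)*(2*p) = (-1 + p)*(2*p) = 2*p*(-1 + p))
r = 144471 (r = 24 + 3*(-1*(-48149)) = 24 + 3*48149 = 24 + 144447 = 144471)
sqrt(A(F(6)) + r) = sqrt(2*(2*6)*(-1 + 2*6) + 144471) = sqrt(2*12*(-1 + 12) + 144471) = sqrt(2*12*11 + 144471) = sqrt(264 + 144471) = sqrt(144735)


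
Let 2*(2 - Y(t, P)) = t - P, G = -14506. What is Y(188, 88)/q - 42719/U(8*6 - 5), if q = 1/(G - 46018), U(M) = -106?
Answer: 307988831/106 ≈ 2.9056e+6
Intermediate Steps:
Y(t, P) = 2 + P/2 - t/2 (Y(t, P) = 2 - (t - P)/2 = 2 + (P/2 - t/2) = 2 + P/2 - t/2)
q = -1/60524 (q = 1/(-14506 - 46018) = 1/(-60524) = -1/60524 ≈ -1.6522e-5)
Y(188, 88)/q - 42719/U(8*6 - 5) = (2 + (½)*88 - ½*188)/(-1/60524) - 42719/(-106) = (2 + 44 - 94)*(-60524) - 42719*(-1/106) = -48*(-60524) + 42719/106 = 2905152 + 42719/106 = 307988831/106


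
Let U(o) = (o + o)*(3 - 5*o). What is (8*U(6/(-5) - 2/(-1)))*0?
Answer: 0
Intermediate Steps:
U(o) = 2*o*(3 - 5*o) (U(o) = (2*o)*(3 - 5*o) = 2*o*(3 - 5*o))
(8*U(6/(-5) - 2/(-1)))*0 = (8*(2*(6/(-5) - 2/(-1))*(3 - 5*(6/(-5) - 2/(-1)))))*0 = (8*(2*(6*(-⅕) - 2*(-1))*(3 - 5*(6*(-⅕) - 2*(-1)))))*0 = (8*(2*(-6/5 + 2)*(3 - 5*(-6/5 + 2))))*0 = (8*(2*(⅘)*(3 - 5*⅘)))*0 = (8*(2*(⅘)*(3 - 4)))*0 = (8*(2*(⅘)*(-1)))*0 = (8*(-8/5))*0 = -64/5*0 = 0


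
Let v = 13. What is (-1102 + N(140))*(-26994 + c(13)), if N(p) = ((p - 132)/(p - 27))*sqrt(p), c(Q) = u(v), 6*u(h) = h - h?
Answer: 29747388 - 431904*sqrt(35)/113 ≈ 2.9725e+7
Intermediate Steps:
u(h) = 0 (u(h) = (h - h)/6 = (1/6)*0 = 0)
c(Q) = 0
N(p) = sqrt(p)*(-132 + p)/(-27 + p) (N(p) = ((-132 + p)/(-27 + p))*sqrt(p) = sqrt(p)*(-132 + p)/(-27 + p))
(-1102 + N(140))*(-26994 + c(13)) = (-1102 + sqrt(140)*(-132 + 140)/(-27 + 140))*(-26994 + 0) = (-1102 + (2*sqrt(35))*8/113)*(-26994) = (-1102 + (2*sqrt(35))*(1/113)*8)*(-26994) = (-1102 + 16*sqrt(35)/113)*(-26994) = 29747388 - 431904*sqrt(35)/113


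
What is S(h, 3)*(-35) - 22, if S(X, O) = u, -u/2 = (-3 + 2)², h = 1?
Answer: 48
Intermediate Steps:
u = -2 (u = -2*(-3 + 2)² = -2*(-1)² = -2*1 = -2)
S(X, O) = -2
S(h, 3)*(-35) - 22 = -2*(-35) - 22 = 70 - 22 = 48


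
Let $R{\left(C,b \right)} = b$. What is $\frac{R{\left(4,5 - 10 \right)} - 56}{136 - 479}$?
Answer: $\frac{61}{343} \approx 0.17784$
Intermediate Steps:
$\frac{R{\left(4,5 - 10 \right)} - 56}{136 - 479} = \frac{\left(5 - 10\right) - 56}{136 - 479} = \frac{-5 - 56}{-343} = \left(-61\right) \left(- \frac{1}{343}\right) = \frac{61}{343}$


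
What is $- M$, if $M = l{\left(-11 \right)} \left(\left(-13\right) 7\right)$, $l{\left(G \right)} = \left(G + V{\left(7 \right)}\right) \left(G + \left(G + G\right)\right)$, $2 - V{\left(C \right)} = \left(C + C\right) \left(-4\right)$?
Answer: $-141141$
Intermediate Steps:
$V{\left(C \right)} = 2 + 8 C$ ($V{\left(C \right)} = 2 - \left(C + C\right) \left(-4\right) = 2 - 2 C \left(-4\right) = 2 - - 8 C = 2 + 8 C$)
$l{\left(G \right)} = 3 G \left(58 + G\right)$ ($l{\left(G \right)} = \left(G + \left(2 + 8 \cdot 7\right)\right) \left(G + \left(G + G\right)\right) = \left(G + \left(2 + 56\right)\right) \left(G + 2 G\right) = \left(G + 58\right) 3 G = \left(58 + G\right) 3 G = 3 G \left(58 + G\right)$)
$M = 141141$ ($M = 3 \left(-11\right) \left(58 - 11\right) \left(\left(-13\right) 7\right) = 3 \left(-11\right) 47 \left(-91\right) = \left(-1551\right) \left(-91\right) = 141141$)
$- M = \left(-1\right) 141141 = -141141$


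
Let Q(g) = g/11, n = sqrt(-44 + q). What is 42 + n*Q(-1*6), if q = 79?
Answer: 42 - 6*sqrt(35)/11 ≈ 38.773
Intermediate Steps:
n = sqrt(35) (n = sqrt(-44 + 79) = sqrt(35) ≈ 5.9161)
Q(g) = g/11 (Q(g) = g*(1/11) = g/11)
42 + n*Q(-1*6) = 42 + sqrt(35)*((-1*6)/11) = 42 + sqrt(35)*((1/11)*(-6)) = 42 + sqrt(35)*(-6/11) = 42 - 6*sqrt(35)/11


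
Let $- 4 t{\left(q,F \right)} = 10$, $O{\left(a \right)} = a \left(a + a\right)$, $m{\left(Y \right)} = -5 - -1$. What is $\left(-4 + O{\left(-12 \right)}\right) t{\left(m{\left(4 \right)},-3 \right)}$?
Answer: $-710$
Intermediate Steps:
$m{\left(Y \right)} = -4$ ($m{\left(Y \right)} = -5 + 1 = -4$)
$O{\left(a \right)} = 2 a^{2}$ ($O{\left(a \right)} = a 2 a = 2 a^{2}$)
$t{\left(q,F \right)} = - \frac{5}{2}$ ($t{\left(q,F \right)} = \left(- \frac{1}{4}\right) 10 = - \frac{5}{2}$)
$\left(-4 + O{\left(-12 \right)}\right) t{\left(m{\left(4 \right)},-3 \right)} = \left(-4 + 2 \left(-12\right)^{2}\right) \left(- \frac{5}{2}\right) = \left(-4 + 2 \cdot 144\right) \left(- \frac{5}{2}\right) = \left(-4 + 288\right) \left(- \frac{5}{2}\right) = 284 \left(- \frac{5}{2}\right) = -710$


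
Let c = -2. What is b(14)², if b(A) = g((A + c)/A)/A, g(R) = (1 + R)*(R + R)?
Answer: 6084/117649 ≈ 0.051713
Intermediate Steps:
g(R) = 2*R*(1 + R) (g(R) = (1 + R)*(2*R) = 2*R*(1 + R))
b(A) = 2*(1 + (-2 + A)/A)*(-2 + A)/A² (b(A) = (2*((A - 2)/A)*(1 + (A - 2)/A))/A = (2*((-2 + A)/A)*(1 + (-2 + A)/A))/A = (2*(1 + (-2 + A)/A)*(-2 + A)/A)/A = 2*(1 + (-2 + A)/A)*(-2 + A)/A²)
b(14)² = (4*(-1 + 14)*(-2 + 14)/14³)² = (4*(1/2744)*13*12)² = (78/343)² = 6084/117649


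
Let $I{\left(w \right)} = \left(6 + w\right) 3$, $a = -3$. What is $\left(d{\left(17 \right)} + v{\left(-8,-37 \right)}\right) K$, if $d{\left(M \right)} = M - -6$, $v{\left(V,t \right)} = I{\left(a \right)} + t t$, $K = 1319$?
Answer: $1847919$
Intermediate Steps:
$I{\left(w \right)} = 18 + 3 w$
$v{\left(V,t \right)} = 9 + t^{2}$ ($v{\left(V,t \right)} = \left(18 + 3 \left(-3\right)\right) + t t = \left(18 - 9\right) + t^{2} = 9 + t^{2}$)
$d{\left(M \right)} = 6 + M$ ($d{\left(M \right)} = M + 6 = 6 + M$)
$\left(d{\left(17 \right)} + v{\left(-8,-37 \right)}\right) K = \left(\left(6 + 17\right) + \left(9 + \left(-37\right)^{2}\right)\right) 1319 = \left(23 + \left(9 + 1369\right)\right) 1319 = \left(23 + 1378\right) 1319 = 1401 \cdot 1319 = 1847919$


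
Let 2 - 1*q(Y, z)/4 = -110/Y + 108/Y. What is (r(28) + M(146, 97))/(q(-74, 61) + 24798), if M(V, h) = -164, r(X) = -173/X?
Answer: -176305/25698904 ≈ -0.0068604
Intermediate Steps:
q(Y, z) = 8 + 8/Y (q(Y, z) = 8 - 4*(-110/Y + 108/Y) = 8 - (-8)/Y = 8 + 8/Y)
(r(28) + M(146, 97))/(q(-74, 61) + 24798) = (-173/28 - 164)/((8 + 8/(-74)) + 24798) = (-173*1/28 - 164)/((8 + 8*(-1/74)) + 24798) = (-173/28 - 164)/((8 - 4/37) + 24798) = -4765/(28*(292/37 + 24798)) = -4765/(28*917818/37) = -4765/28*37/917818 = -176305/25698904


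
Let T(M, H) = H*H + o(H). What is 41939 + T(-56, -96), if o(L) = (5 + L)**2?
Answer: 59436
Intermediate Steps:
T(M, H) = H**2 + (5 + H)**2 (T(M, H) = H*H + (5 + H)**2 = H**2 + (5 + H)**2)
41939 + T(-56, -96) = 41939 + ((-96)**2 + (5 - 96)**2) = 41939 + (9216 + (-91)**2) = 41939 + (9216 + 8281) = 41939 + 17497 = 59436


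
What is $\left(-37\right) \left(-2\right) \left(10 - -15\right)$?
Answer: $1850$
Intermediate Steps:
$\left(-37\right) \left(-2\right) \left(10 - -15\right) = 74 \left(10 + 15\right) = 74 \cdot 25 = 1850$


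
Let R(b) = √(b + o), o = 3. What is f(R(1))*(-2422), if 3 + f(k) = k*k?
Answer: -2422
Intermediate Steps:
R(b) = √(3 + b) (R(b) = √(b + 3) = √(3 + b))
f(k) = -3 + k² (f(k) = -3 + k*k = -3 + k²)
f(R(1))*(-2422) = (-3 + (√(3 + 1))²)*(-2422) = (-3 + (√4)²)*(-2422) = (-3 + 2²)*(-2422) = (-3 + 4)*(-2422) = 1*(-2422) = -2422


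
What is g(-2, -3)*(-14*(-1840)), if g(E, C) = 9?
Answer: 231840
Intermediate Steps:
g(-2, -3)*(-14*(-1840)) = 9*(-14*(-1840)) = 9*25760 = 231840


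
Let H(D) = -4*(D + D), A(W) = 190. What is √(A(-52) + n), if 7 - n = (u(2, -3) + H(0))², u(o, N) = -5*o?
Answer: √97 ≈ 9.8489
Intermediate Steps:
H(D) = -8*D
n = -93 (n = 7 - (-5*2 - 8*0)² = 7 - (-10 + 0)² = 7 - 1*(-10)² = 7 - 1*100 = 7 - 100 = -93)
√(A(-52) + n) = √(190 - 93) = √97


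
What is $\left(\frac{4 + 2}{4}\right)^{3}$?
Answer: $\frac{27}{8} \approx 3.375$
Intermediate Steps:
$\left(\frac{4 + 2}{4}\right)^{3} = \left(6 \cdot \frac{1}{4}\right)^{3} = \left(\frac{3}{2}\right)^{3} = \frac{27}{8}$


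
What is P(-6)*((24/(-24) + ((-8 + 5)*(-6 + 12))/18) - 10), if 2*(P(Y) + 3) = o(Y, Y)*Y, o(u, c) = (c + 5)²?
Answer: 72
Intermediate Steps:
o(u, c) = (5 + c)²
P(Y) = -3 + Y*(5 + Y)²/2 (P(Y) = -3 + ((5 + Y)²*Y)/2 = -3 + (Y*(5 + Y)²)/2 = -3 + Y*(5 + Y)²/2)
P(-6)*((24/(-24) + ((-8 + 5)*(-6 + 12))/18) - 10) = (-3 + (½)*(-6)*(5 - 6)²)*((24/(-24) + ((-8 + 5)*(-6 + 12))/18) - 10) = (-3 + (½)*(-6)*(-1)²)*((24*(-1/24) - 3*6*(1/18)) - 10) = (-3 + (½)*(-6)*1)*((-1 - 18*1/18) - 10) = (-3 - 3)*((-1 - 1) - 10) = -6*(-2 - 10) = -6*(-12) = 72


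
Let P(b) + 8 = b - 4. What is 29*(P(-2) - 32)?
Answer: -1334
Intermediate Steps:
P(b) = -12 + b (P(b) = -8 + (b - 4) = -8 + (-4 + b) = -12 + b)
29*(P(-2) - 32) = 29*((-12 - 2) - 32) = 29*(-14 - 32) = 29*(-46) = -1334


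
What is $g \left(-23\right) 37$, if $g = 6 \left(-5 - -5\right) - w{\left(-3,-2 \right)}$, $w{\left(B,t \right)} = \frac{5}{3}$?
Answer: $\frac{4255}{3} \approx 1418.3$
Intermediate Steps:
$w{\left(B,t \right)} = \frac{5}{3}$ ($w{\left(B,t \right)} = 5 \cdot \frac{1}{3} = \frac{5}{3}$)
$g = - \frac{5}{3}$ ($g = 6 \left(-5 - -5\right) - \frac{5}{3} = 6 \left(-5 + 5\right) - \frac{5}{3} = 6 \cdot 0 - \frac{5}{3} = 0 - \frac{5}{3} = - \frac{5}{3} \approx -1.6667$)
$g \left(-23\right) 37 = \left(- \frac{5}{3}\right) \left(-23\right) 37 = \frac{115}{3} \cdot 37 = \frac{4255}{3}$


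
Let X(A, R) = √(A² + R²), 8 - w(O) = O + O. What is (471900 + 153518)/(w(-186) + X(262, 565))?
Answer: -237658840/243469 + 625418*√387869/243469 ≈ 623.68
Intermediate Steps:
w(O) = 8 - 2*O (w(O) = 8 - (O + O) = 8 - 2*O)
(471900 + 153518)/(w(-186) + X(262, 565)) = (471900 + 153518)/((8 - 2*(-186)) + √(262² + 565²)) = 625418/((8 + 372) + √(68644 + 319225)) = 625418/(380 + √387869)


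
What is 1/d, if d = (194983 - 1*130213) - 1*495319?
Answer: -1/430549 ≈ -2.3226e-6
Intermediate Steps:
d = -430549 (d = (194983 - 130213) - 495319 = 64770 - 495319 = -430549)
1/d = 1/(-430549) = -1/430549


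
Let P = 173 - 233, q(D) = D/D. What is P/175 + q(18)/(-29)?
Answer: -383/1015 ≈ -0.37734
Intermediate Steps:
q(D) = 1
P = -60
P/175 + q(18)/(-29) = -60/175 + 1/(-29) = -60*1/175 + 1*(-1/29) = -12/35 - 1/29 = -383/1015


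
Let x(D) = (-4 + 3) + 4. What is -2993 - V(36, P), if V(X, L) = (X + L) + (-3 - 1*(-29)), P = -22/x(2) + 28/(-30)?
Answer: -45701/15 ≈ -3046.7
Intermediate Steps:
x(D) = 3 (x(D) = -1 + 4 = 3)
P = -124/15 (P = -22/3 + 28/(-30) = -22*⅓ + 28*(-1/30) = -22/3 - 14/15 = -124/15 ≈ -8.2667)
V(X, L) = 26 + L + X (V(X, L) = (L + X) + (-3 + 29) = (L + X) + 26 = 26 + L + X)
-2993 - V(36, P) = -2993 - (26 - 124/15 + 36) = -2993 - 1*806/15 = -2993 - 806/15 = -45701/15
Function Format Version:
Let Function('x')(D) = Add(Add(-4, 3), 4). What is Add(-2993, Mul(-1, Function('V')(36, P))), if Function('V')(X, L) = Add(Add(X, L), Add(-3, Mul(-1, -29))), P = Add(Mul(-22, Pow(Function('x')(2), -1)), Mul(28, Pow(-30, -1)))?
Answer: Rational(-45701, 15) ≈ -3046.7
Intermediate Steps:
Function('x')(D) = 3 (Function('x')(D) = Add(-1, 4) = 3)
P = Rational(-124, 15) (P = Add(Mul(-22, Pow(3, -1)), Mul(28, Pow(-30, -1))) = Add(Mul(-22, Rational(1, 3)), Mul(28, Rational(-1, 30))) = Add(Rational(-22, 3), Rational(-14, 15)) = Rational(-124, 15) ≈ -8.2667)
Function('V')(X, L) = Add(26, L, X) (Function('V')(X, L) = Add(Add(L, X), Add(-3, 29)) = Add(Add(L, X), 26) = Add(26, L, X))
Add(-2993, Mul(-1, Function('V')(36, P))) = Add(-2993, Mul(-1, Add(26, Rational(-124, 15), 36))) = Add(-2993, Mul(-1, Rational(806, 15))) = Add(-2993, Rational(-806, 15)) = Rational(-45701, 15)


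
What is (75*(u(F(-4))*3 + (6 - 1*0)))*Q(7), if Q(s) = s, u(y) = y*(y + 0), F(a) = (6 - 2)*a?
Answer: 406350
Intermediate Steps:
F(a) = 4*a
u(y) = y² (u(y) = y*y = y²)
(75*(u(F(-4))*3 + (6 - 1*0)))*Q(7) = (75*((4*(-4))²*3 + (6 - 1*0)))*7 = (75*((-16)²*3 + (6 + 0)))*7 = (75*(256*3 + 6))*7 = (75*(768 + 6))*7 = (75*774)*7 = 58050*7 = 406350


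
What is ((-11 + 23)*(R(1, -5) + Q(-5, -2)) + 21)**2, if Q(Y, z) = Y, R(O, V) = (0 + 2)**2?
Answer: 81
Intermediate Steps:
R(O, V) = 4 (R(O, V) = 2**2 = 4)
((-11 + 23)*(R(1, -5) + Q(-5, -2)) + 21)**2 = ((-11 + 23)*(4 - 5) + 21)**2 = (12*(-1) + 21)**2 = (-12 + 21)**2 = 9**2 = 81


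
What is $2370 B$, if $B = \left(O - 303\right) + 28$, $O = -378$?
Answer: $-1547610$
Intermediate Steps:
$B = -653$ ($B = \left(-378 - 303\right) + 28 = -681 + 28 = -653$)
$2370 B = 2370 \left(-653\right) = -1547610$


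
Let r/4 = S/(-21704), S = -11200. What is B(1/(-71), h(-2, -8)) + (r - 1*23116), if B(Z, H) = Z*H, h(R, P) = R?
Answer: -4452270242/192623 ≈ -23114.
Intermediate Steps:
B(Z, H) = H*Z
r = 5600/2713 (r = 4*(-11200/(-21704)) = 4*(-11200*(-1/21704)) = 4*(1400/2713) = 5600/2713 ≈ 2.0641)
B(1/(-71), h(-2, -8)) + (r - 1*23116) = -2/(-71) + (5600/2713 - 1*23116) = -2*(-1/71) + (5600/2713 - 23116) = 2/71 - 62708108/2713 = -4452270242/192623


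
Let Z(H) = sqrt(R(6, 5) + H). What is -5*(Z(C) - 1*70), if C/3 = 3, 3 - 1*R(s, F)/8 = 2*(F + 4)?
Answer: 350 - 5*I*sqrt(111) ≈ 350.0 - 52.678*I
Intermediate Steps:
R(s, F) = -40 - 16*F (R(s, F) = 24 - 16*(F + 4) = 24 - 16*(4 + F) = 24 - 8*(8 + 2*F) = 24 + (-64 - 16*F) = -40 - 16*F)
C = 9 (C = 3*3 = 9)
Z(H) = sqrt(-120 + H) (Z(H) = sqrt((-40 - 16*5) + H) = sqrt((-40 - 80) + H) = sqrt(-120 + H))
-5*(Z(C) - 1*70) = -5*(sqrt(-120 + 9) - 1*70) = -5*(sqrt(-111) - 70) = -5*(I*sqrt(111) - 70) = -5*(-70 + I*sqrt(111)) = 350 - 5*I*sqrt(111)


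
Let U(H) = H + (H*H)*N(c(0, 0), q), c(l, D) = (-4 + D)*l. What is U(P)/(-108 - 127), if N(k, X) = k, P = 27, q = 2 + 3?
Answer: -27/235 ≈ -0.11489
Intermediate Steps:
q = 5
c(l, D) = l*(-4 + D)
U(H) = H (U(H) = H + (H*H)*(0*(-4 + 0)) = H + H²*(0*(-4)) = H + H²*0 = H + 0 = H)
U(P)/(-108 - 127) = 27/(-108 - 127) = 27/(-235) = 27*(-1/235) = -27/235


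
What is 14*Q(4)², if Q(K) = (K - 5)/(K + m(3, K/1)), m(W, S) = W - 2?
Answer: 14/25 ≈ 0.56000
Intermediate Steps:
m(W, S) = -2 + W
Q(K) = (-5 + K)/(1 + K) (Q(K) = (K - 5)/(K + (-2 + 3)) = (-5 + K)/(K + 1) = (-5 + K)/(1 + K))
14*Q(4)² = 14*((-5 + 4)/(1 + 4))² = 14*(-1/5)² = 14*((⅕)*(-1))² = 14*(-⅕)² = 14*(1/25) = 14/25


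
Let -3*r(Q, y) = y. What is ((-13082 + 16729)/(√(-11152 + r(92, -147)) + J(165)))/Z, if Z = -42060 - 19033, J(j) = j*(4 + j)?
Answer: -33898865/15834986450168 + 3647*I*√11103/47504959350504 ≈ -2.1408e-6 + 8.0894e-9*I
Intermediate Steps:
r(Q, y) = -y/3
Z = -61093
((-13082 + 16729)/(√(-11152 + r(92, -147)) + J(165)))/Z = ((-13082 + 16729)/(√(-11152 - ⅓*(-147)) + 165*(4 + 165)))/(-61093) = (3647/(√(-11152 + 49) + 165*169))*(-1/61093) = (3647/(√(-11103) + 27885))*(-1/61093) = (3647/(I*√11103 + 27885))*(-1/61093) = (3647/(27885 + I*√11103))*(-1/61093) = -3647/(61093*(27885 + I*√11103))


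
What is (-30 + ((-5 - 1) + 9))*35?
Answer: -945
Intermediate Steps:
(-30 + ((-5 - 1) + 9))*35 = (-30 + (-6 + 9))*35 = (-30 + 3)*35 = -27*35 = -945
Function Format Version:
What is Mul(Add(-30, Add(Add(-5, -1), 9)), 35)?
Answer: -945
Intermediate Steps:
Mul(Add(-30, Add(Add(-5, -1), 9)), 35) = Mul(Add(-30, Add(-6, 9)), 35) = Mul(Add(-30, 3), 35) = Mul(-27, 35) = -945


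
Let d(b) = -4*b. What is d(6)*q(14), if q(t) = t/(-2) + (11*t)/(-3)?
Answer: 1400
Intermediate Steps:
q(t) = -25*t/6 (q(t) = t*(-1/2) + (11*t)*(-1/3) = -t/2 - 11*t/3 = -25*t/6)
d(6)*q(14) = (-4*6)*(-25/6*14) = -24*(-175/3) = 1400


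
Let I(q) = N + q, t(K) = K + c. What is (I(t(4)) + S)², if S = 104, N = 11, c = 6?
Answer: 15625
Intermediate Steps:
t(K) = 6 + K (t(K) = K + 6 = 6 + K)
I(q) = 11 + q
(I(t(4)) + S)² = ((11 + (6 + 4)) + 104)² = ((11 + 10) + 104)² = (21 + 104)² = 125² = 15625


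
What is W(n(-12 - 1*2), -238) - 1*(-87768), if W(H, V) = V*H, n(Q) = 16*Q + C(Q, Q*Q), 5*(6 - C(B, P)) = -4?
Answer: 697308/5 ≈ 1.3946e+5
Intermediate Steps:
C(B, P) = 34/5 (C(B, P) = 6 - 1/5*(-4) = 6 + 4/5 = 34/5)
n(Q) = 34/5 + 16*Q (n(Q) = 16*Q + 34/5 = 34/5 + 16*Q)
W(H, V) = H*V
W(n(-12 - 1*2), -238) - 1*(-87768) = (34/5 + 16*(-12 - 1*2))*(-238) - 1*(-87768) = (34/5 + 16*(-12 - 2))*(-238) + 87768 = (34/5 + 16*(-14))*(-238) + 87768 = (34/5 - 224)*(-238) + 87768 = -1086/5*(-238) + 87768 = 258468/5 + 87768 = 697308/5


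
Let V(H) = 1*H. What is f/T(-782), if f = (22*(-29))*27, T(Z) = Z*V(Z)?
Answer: -8613/305762 ≈ -0.028169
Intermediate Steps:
V(H) = H
T(Z) = Z**2 (T(Z) = Z*Z = Z**2)
f = -17226 (f = -638*27 = -17226)
f/T(-782) = -17226/((-782)**2) = -17226/611524 = -17226*1/611524 = -8613/305762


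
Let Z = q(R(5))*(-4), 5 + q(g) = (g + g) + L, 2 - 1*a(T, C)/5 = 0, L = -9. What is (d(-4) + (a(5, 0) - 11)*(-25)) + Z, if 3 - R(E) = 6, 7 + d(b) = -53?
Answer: 45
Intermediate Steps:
d(b) = -60 (d(b) = -7 - 53 = -60)
R(E) = -3 (R(E) = 3 - 1*6 = 3 - 6 = -3)
a(T, C) = 10 (a(T, C) = 10 - 5*0 = 10 + 0 = 10)
q(g) = -14 + 2*g (q(g) = -5 + ((g + g) - 9) = -5 + (2*g - 9) = -5 + (-9 + 2*g) = -14 + 2*g)
Z = 80 (Z = (-14 + 2*(-3))*(-4) = (-14 - 6)*(-4) = -20*(-4) = 80)
(d(-4) + (a(5, 0) - 11)*(-25)) + Z = (-60 + (10 - 11)*(-25)) + 80 = (-60 - 1*(-25)) + 80 = (-60 + 25) + 80 = -35 + 80 = 45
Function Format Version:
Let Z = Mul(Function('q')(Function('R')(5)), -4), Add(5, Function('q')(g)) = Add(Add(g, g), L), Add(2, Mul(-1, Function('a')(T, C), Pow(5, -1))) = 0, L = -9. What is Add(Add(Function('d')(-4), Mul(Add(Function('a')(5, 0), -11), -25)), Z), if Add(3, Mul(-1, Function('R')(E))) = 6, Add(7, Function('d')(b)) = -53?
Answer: 45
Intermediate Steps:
Function('d')(b) = -60 (Function('d')(b) = Add(-7, -53) = -60)
Function('R')(E) = -3 (Function('R')(E) = Add(3, Mul(-1, 6)) = Add(3, -6) = -3)
Function('a')(T, C) = 10 (Function('a')(T, C) = Add(10, Mul(-5, 0)) = Add(10, 0) = 10)
Function('q')(g) = Add(-14, Mul(2, g)) (Function('q')(g) = Add(-5, Add(Add(g, g), -9)) = Add(-5, Add(Mul(2, g), -9)) = Add(-5, Add(-9, Mul(2, g))) = Add(-14, Mul(2, g)))
Z = 80 (Z = Mul(Add(-14, Mul(2, -3)), -4) = Mul(Add(-14, -6), -4) = Mul(-20, -4) = 80)
Add(Add(Function('d')(-4), Mul(Add(Function('a')(5, 0), -11), -25)), Z) = Add(Add(-60, Mul(Add(10, -11), -25)), 80) = Add(Add(-60, Mul(-1, -25)), 80) = Add(Add(-60, 25), 80) = Add(-35, 80) = 45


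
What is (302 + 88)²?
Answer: 152100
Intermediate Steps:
(302 + 88)² = 390² = 152100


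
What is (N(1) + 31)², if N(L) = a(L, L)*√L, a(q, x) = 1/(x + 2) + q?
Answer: 9409/9 ≈ 1045.4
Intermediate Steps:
a(q, x) = q + 1/(2 + x) (a(q, x) = 1/(2 + x) + q = q + 1/(2 + x))
N(L) = √L*(1 + L² + 2*L)/(2 + L) (N(L) = ((1 + 2*L + L*L)/(2 + L))*√L = ((1 + 2*L + L²)/(2 + L))*√L = ((1 + L² + 2*L)/(2 + L))*√L = √L*(1 + L² + 2*L)/(2 + L))
(N(1) + 31)² = (√1*(1 + 1² + 2*1)/(2 + 1) + 31)² = (1*(1 + 1 + 2)/3 + 31)² = (1*(⅓)*4 + 31)² = (4/3 + 31)² = (97/3)² = 9409/9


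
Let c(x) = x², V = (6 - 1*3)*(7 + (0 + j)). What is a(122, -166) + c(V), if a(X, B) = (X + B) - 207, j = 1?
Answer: 325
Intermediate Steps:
a(X, B) = -207 + B + X (a(X, B) = (B + X) - 207 = -207 + B + X)
V = 24 (V = (6 - 1*3)*(7 + (0 + 1)) = (6 - 3)*(7 + 1) = 3*8 = 24)
a(122, -166) + c(V) = (-207 - 166 + 122) + 24² = -251 + 576 = 325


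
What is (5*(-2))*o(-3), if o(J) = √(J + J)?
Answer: -10*I*√6 ≈ -24.495*I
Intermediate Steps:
o(J) = √2*√J (o(J) = √(2*J) = √2*√J)
(5*(-2))*o(-3) = (5*(-2))*(√2*√(-3)) = -10*√2*I*√3 = -10*I*√6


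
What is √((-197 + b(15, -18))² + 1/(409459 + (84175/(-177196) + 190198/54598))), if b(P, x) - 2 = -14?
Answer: √171364596294862494518165961338058485/1980679765889315 ≈ 209.00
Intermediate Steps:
b(P, x) = -12 (b(P, x) = 2 - 14 = -12)
√((-197 + b(15, -18))² + 1/(409459 + (84175/(-177196) + 190198/54598))) = √((-197 - 12)² + 1/(409459 + (84175/(-177196) + 190198/54598))) = √((-209)² + 1/(409459 + (84175*(-1/177196) + 190198*(1/54598)))) = √(43681 + 1/(409459 + (-84175/177196 + 95099/27299))) = √(43681 + 1/(409459 + 14553269079/4837273604)) = √(43681 + 1/(1980679765889315/4837273604)) = √(43681 + 4837273604/1980679765889315) = √(86518072858648442119/1980679765889315) = √171364596294862494518165961338058485/1980679765889315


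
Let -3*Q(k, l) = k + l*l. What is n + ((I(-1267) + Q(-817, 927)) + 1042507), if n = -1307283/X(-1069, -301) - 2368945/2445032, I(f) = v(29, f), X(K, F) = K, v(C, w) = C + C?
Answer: 5940634026324617/7841217624 ≈ 7.5762e+5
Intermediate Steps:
Q(k, l) = -k/3 - l**2/3 (Q(k, l) = -(k + l*l)/3 = -(k + l**2)/3 = -k/3 - l**2/3)
v(C, w) = 2*C
I(f) = 58 (I(f) = 2*29 = 58)
n = 3193816365851/2613739208 (n = -1307283/(-1069) - 2368945/2445032 = -1307283*(-1/1069) - 2368945*1/2445032 = 1307283/1069 - 2368945/2445032 = 3193816365851/2613739208 ≈ 1221.9)
n + ((I(-1267) + Q(-817, 927)) + 1042507) = 3193816365851/2613739208 + ((58 + (-1/3*(-817) - 1/3*927**2)) + 1042507) = 3193816365851/2613739208 + ((58 + (817/3 - 1/3*859329)) + 1042507) = 3193816365851/2613739208 + ((58 + (817/3 - 286443)) + 1042507) = 3193816365851/2613739208 + ((58 - 858512/3) + 1042507) = 3193816365851/2613739208 + (-858338/3 + 1042507) = 3193816365851/2613739208 + 2269183/3 = 5940634026324617/7841217624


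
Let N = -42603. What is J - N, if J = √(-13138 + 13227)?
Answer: 42603 + √89 ≈ 42612.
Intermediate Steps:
J = √89 ≈ 9.4340
J - N = √89 - 1*(-42603) = √89 + 42603 = 42603 + √89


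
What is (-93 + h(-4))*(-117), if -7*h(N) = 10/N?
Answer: 151749/14 ≈ 10839.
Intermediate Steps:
h(N) = -10/(7*N)
(-93 + h(-4))*(-117) = (-93 - 10/7/(-4))*(-117) = (-93 - 10/7*(-¼))*(-117) = (-93 + 5/14)*(-117) = -1297/14*(-117) = 151749/14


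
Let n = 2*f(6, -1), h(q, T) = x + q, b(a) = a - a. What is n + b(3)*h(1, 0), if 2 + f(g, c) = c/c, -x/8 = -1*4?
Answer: -2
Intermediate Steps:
b(a) = 0
x = 32 (x = -(-8)*4 = -8*(-4) = 32)
h(q, T) = 32 + q
f(g, c) = -1 (f(g, c) = -2 + c/c = -2 + 1 = -1)
n = -2 (n = 2*(-1) = -2)
n + b(3)*h(1, 0) = -2 + 0*(32 + 1) = -2 + 0*33 = -2 + 0 = -2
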